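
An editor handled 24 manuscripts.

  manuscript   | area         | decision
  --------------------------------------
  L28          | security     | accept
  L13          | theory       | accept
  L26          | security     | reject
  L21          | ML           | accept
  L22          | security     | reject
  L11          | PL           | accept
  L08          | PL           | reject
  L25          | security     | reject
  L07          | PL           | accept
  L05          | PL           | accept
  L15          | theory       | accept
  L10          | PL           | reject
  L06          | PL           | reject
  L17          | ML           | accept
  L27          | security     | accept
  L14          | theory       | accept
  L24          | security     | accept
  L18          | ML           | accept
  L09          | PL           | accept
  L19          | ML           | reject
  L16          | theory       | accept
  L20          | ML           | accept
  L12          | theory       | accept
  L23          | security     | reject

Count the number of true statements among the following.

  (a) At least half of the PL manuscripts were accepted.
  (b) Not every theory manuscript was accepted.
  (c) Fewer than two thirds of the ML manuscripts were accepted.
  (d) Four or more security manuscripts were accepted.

(a) PL: |A| = 7, |A ∩ B| = 4; needs |A ∩ B| ≥ |A ∖ B| — true.
(b) theory: |A| = 5, |A ∩ B| = 5; needs A ⊄ B (|A ∖ B| ≥ 1) — false.
(c) ML: |A| = 5, |A ∩ B| = 4; needs |A ∩ B| / |A| < 2/3 — false.
(d) security: |A| = 7, |A ∩ B| = 3; needs |A ∩ B| ≥ 4 — false.

1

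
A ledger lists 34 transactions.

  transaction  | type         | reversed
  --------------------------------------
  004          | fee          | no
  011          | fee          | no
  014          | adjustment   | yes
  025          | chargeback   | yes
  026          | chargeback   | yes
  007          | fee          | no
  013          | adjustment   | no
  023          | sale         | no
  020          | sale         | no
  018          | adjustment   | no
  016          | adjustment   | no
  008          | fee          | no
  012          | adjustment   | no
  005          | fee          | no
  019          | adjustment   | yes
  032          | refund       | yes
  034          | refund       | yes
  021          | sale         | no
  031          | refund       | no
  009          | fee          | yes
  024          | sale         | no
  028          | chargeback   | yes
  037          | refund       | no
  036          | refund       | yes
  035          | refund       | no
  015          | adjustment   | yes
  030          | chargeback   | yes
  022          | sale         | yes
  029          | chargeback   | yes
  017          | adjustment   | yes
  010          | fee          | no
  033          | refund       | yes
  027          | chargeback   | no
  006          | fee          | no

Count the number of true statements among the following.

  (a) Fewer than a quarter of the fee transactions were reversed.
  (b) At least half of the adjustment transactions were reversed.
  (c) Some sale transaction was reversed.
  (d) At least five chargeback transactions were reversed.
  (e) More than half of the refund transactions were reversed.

(a) fee: |A| = 8, |A ∩ B| = 1; needs |A ∩ B| / |A| < 1/4 — true.
(b) adjustment: |A| = 8, |A ∩ B| = 4; needs |A ∩ B| ≥ |A ∖ B| — true.
(c) sale: |A| = 5, |A ∩ B| = 1; needs A ∩ B ≠ ∅ (|A ∩ B| ≥ 1) — true.
(d) chargeback: |A| = 6, |A ∩ B| = 5; needs |A ∩ B| ≥ 5 — true.
(e) refund: |A| = 7, |A ∩ B| = 4; needs |A ∩ B| > |A ∖ B| — true.

5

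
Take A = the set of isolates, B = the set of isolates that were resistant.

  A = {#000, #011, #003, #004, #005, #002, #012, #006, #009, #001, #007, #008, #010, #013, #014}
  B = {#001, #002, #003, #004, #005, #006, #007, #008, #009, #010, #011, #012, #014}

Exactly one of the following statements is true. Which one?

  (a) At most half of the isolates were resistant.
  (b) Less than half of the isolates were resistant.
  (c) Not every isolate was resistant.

(c)

|A| = 15, |A ∩ B| = 13, |A ∖ B| = 2.
(a) requires |A ∩ B| ≤ |A ∖ B|: false.
(b) requires |A ∩ B| < |A ∖ B|: false.
(c) requires A ⊄ B (|A ∖ B| ≥ 1): true.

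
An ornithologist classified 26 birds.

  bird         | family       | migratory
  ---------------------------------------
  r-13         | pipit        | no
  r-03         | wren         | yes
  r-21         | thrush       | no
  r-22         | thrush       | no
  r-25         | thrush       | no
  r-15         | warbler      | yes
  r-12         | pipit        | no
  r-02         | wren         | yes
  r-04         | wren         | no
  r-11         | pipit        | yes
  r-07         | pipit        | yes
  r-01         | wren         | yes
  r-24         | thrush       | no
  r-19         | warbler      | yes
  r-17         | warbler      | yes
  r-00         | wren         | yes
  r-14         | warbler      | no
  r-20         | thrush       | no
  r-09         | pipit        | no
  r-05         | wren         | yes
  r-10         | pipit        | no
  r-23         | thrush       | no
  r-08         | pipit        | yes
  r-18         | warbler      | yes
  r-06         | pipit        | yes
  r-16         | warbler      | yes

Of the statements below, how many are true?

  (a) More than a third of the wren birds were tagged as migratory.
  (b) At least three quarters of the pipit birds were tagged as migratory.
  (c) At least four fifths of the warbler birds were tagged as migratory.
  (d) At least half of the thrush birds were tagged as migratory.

2

(a) wren: |A| = 6, |A ∩ B| = 5; needs |A ∩ B| / |A| > 1/3 — true.
(b) pipit: |A| = 8, |A ∩ B| = 4; needs |A ∩ B| / |A| ≥ 3/4 — false.
(c) warbler: |A| = 6, |A ∩ B| = 5; needs |A ∩ B| / |A| ≥ 4/5 — true.
(d) thrush: |A| = 6, |A ∩ B| = 0; needs |A ∩ B| ≥ |A ∖ B| — false.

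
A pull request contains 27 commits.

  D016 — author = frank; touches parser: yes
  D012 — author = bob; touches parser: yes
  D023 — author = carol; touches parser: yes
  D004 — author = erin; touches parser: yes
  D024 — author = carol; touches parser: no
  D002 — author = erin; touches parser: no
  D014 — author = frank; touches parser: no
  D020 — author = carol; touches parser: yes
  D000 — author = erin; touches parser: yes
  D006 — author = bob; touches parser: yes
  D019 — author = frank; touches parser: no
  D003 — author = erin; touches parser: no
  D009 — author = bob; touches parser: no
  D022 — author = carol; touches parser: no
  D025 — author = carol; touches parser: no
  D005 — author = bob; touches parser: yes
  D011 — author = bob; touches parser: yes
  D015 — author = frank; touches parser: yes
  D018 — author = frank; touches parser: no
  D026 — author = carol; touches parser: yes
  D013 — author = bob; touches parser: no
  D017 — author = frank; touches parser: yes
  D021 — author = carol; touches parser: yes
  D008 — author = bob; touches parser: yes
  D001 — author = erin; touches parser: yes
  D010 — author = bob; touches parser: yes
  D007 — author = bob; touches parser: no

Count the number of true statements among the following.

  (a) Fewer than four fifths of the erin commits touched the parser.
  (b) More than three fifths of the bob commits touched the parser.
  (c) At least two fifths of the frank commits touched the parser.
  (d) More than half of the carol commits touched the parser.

4

(a) erin: |A| = 5, |A ∩ B| = 3; needs |A ∩ B| / |A| < 4/5 — true.
(b) bob: |A| = 9, |A ∩ B| = 6; needs |A ∩ B| / |A| > 3/5 — true.
(c) frank: |A| = 6, |A ∩ B| = 3; needs |A ∩ B| / |A| ≥ 2/5 — true.
(d) carol: |A| = 7, |A ∩ B| = 4; needs |A ∩ B| > |A ∖ B| — true.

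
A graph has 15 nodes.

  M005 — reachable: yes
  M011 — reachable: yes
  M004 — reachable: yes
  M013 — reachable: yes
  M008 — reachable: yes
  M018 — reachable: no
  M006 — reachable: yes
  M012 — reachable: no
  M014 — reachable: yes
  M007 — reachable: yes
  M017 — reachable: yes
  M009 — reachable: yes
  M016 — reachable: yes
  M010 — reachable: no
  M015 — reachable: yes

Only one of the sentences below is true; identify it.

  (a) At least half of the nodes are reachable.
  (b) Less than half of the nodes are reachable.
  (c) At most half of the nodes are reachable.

|A| = 15, |A ∩ B| = 12, |A ∖ B| = 3.
(a) requires |A ∩ B| ≥ |A ∖ B|: true.
(b) requires |A ∩ B| < |A ∖ B|: false.
(c) requires |A ∩ B| ≤ |A ∖ B|: false.

(a)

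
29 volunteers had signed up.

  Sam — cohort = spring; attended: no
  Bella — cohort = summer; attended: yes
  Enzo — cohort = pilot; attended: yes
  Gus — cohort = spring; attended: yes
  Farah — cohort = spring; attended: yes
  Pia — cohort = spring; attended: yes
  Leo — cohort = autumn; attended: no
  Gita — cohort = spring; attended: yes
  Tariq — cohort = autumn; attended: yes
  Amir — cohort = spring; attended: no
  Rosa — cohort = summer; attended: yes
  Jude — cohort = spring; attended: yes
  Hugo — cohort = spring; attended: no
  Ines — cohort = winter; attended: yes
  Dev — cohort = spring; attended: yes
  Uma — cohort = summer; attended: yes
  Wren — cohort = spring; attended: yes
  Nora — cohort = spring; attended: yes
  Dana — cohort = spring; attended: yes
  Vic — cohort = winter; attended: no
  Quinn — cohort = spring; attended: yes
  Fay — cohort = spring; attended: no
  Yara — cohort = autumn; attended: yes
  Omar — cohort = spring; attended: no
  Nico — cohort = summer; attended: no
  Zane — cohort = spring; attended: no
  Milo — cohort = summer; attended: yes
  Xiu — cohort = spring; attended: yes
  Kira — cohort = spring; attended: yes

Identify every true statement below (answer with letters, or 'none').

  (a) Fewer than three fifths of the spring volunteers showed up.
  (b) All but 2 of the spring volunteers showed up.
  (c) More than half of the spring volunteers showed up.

(c)

|A| = 18, |A ∩ B| = 12, |A ∖ B| = 6.
(a) |A ∩ B| / |A| < 3/5: fails.
(b) |A ∖ B| = 2: fails.
(c) |A ∩ B| > |A ∖ B|: holds.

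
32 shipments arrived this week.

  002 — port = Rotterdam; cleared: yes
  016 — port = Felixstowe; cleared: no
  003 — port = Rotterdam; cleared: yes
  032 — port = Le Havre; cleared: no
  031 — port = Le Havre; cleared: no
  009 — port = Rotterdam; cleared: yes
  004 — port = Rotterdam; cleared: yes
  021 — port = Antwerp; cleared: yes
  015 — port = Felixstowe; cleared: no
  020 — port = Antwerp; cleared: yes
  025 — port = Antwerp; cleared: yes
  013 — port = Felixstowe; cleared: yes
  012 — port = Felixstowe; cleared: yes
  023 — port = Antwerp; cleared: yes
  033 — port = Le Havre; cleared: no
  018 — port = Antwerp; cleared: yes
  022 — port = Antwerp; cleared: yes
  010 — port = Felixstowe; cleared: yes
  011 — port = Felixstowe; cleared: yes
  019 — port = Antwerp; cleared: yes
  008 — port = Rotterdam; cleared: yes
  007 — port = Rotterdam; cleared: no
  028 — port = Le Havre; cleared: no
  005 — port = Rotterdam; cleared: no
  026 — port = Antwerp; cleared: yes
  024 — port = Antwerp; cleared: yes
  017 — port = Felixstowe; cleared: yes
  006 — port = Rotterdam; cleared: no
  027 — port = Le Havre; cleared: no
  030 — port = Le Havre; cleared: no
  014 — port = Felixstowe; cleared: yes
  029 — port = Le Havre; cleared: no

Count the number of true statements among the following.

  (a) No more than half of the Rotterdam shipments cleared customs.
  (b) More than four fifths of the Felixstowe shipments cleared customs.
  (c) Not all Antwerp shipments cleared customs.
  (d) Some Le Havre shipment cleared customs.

0

(a) Rotterdam: |A| = 8, |A ∩ B| = 5; needs |A ∩ B| ≤ |A ∖ B| — false.
(b) Felixstowe: |A| = 8, |A ∩ B| = 6; needs |A ∩ B| / |A| > 4/5 — false.
(c) Antwerp: |A| = 9, |A ∩ B| = 9; needs A ⊄ B (|A ∖ B| ≥ 1) — false.
(d) Le Havre: |A| = 7, |A ∩ B| = 0; needs A ∩ B ≠ ∅ (|A ∩ B| ≥ 1) — false.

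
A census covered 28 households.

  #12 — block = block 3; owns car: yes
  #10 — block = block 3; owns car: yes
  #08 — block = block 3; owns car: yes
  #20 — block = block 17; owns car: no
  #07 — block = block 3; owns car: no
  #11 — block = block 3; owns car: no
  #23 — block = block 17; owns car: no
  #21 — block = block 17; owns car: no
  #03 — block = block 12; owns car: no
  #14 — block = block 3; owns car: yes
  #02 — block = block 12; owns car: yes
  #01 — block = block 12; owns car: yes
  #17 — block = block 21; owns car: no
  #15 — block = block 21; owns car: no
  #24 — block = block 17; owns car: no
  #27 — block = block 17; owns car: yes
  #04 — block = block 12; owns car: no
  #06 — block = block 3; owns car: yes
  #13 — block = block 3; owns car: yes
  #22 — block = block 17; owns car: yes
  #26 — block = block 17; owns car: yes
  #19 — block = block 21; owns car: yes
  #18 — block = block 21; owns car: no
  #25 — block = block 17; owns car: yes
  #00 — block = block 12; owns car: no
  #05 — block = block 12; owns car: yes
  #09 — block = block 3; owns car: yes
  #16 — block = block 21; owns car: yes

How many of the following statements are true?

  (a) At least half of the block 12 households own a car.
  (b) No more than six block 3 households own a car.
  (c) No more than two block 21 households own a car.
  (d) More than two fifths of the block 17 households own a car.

(a) block 12: |A| = 6, |A ∩ B| = 3; needs |A ∩ B| ≥ |A ∖ B| — true.
(b) block 3: |A| = 9, |A ∩ B| = 7; needs |A ∩ B| ≤ 6 — false.
(c) block 21: |A| = 5, |A ∩ B| = 2; needs |A ∩ B| ≤ 2 — true.
(d) block 17: |A| = 8, |A ∩ B| = 4; needs |A ∩ B| / |A| > 2/5 — true.

3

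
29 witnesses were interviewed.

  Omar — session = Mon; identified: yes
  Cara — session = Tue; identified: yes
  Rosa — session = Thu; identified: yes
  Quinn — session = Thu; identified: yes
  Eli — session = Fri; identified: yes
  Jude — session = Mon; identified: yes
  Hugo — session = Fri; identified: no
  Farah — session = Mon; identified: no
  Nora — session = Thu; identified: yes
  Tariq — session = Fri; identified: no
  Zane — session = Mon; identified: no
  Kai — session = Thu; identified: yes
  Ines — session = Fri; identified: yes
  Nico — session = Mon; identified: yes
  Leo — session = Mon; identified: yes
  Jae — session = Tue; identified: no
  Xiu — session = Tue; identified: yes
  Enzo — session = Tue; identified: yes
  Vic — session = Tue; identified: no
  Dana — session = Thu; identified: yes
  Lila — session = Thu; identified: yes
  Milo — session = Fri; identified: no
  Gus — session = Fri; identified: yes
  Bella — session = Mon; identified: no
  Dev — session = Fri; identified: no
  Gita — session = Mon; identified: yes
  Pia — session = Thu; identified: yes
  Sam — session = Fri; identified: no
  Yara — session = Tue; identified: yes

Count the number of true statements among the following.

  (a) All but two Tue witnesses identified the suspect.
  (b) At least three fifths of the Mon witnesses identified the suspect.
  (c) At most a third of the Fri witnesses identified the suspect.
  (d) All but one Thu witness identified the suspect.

(a) Tue: |A| = 6, |A ∩ B| = 4; needs |A ∖ B| = 2 — true.
(b) Mon: |A| = 8, |A ∩ B| = 5; needs |A ∩ B| / |A| ≥ 3/5 — true.
(c) Fri: |A| = 8, |A ∩ B| = 3; needs |A ∩ B| / |A| ≤ 1/3 — false.
(d) Thu: |A| = 7, |A ∩ B| = 7; needs |A ∖ B| = 1 — false.

2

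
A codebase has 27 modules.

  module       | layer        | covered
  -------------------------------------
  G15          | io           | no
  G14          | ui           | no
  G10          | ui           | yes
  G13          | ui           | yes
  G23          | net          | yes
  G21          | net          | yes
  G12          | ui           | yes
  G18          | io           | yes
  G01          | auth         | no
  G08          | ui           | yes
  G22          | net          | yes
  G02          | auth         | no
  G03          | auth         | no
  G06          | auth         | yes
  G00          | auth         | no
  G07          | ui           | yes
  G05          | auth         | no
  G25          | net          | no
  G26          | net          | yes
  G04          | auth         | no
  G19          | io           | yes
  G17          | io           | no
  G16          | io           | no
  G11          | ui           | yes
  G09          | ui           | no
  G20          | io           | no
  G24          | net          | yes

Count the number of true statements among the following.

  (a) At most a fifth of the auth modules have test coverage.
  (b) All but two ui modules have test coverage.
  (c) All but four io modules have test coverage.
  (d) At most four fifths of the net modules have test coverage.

(a) auth: |A| = 7, |A ∩ B| = 1; needs |A ∩ B| / |A| ≤ 1/5 — true.
(b) ui: |A| = 8, |A ∩ B| = 6; needs |A ∖ B| = 2 — true.
(c) io: |A| = 6, |A ∩ B| = 2; needs |A ∖ B| = 4 — true.
(d) net: |A| = 6, |A ∩ B| = 5; needs |A ∩ B| / |A| ≤ 4/5 — false.

3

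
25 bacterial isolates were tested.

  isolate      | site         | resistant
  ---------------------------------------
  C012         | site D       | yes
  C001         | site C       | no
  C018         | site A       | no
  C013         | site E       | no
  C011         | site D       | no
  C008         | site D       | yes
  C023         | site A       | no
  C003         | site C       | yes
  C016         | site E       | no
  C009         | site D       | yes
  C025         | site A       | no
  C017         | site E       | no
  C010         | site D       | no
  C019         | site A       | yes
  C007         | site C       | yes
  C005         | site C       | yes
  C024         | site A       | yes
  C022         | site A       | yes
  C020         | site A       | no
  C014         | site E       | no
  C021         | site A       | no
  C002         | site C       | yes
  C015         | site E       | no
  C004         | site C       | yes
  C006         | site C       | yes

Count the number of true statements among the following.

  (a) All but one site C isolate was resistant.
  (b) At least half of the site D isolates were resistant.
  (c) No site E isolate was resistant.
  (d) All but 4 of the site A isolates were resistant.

3

(a) site C: |A| = 7, |A ∩ B| = 6; needs |A ∖ B| = 1 — true.
(b) site D: |A| = 5, |A ∩ B| = 3; needs |A ∩ B| ≥ |A ∖ B| — true.
(c) site E: |A| = 5, |A ∩ B| = 0; needs A ∩ B = ∅ (|A ∩ B| = 0) — true.
(d) site A: |A| = 8, |A ∩ B| = 3; needs |A ∖ B| = 4 — false.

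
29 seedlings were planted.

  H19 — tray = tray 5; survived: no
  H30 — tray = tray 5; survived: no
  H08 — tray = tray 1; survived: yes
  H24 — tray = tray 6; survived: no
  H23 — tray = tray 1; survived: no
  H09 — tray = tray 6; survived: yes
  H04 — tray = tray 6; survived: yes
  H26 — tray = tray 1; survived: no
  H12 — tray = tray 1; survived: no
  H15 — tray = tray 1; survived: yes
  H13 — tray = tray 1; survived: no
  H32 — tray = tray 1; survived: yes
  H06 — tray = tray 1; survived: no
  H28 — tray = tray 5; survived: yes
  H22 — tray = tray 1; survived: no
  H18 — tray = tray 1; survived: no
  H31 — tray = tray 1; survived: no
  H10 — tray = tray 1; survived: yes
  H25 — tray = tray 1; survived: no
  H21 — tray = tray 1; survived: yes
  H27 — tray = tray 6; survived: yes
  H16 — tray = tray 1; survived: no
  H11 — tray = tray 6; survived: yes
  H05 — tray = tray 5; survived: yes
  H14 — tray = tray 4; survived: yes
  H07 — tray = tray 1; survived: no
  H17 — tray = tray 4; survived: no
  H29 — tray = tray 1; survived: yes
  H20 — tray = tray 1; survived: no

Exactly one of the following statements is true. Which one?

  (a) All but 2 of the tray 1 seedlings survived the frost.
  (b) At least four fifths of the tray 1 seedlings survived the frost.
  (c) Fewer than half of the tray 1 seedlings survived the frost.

(c)

|A| = 18, |A ∩ B| = 6, |A ∖ B| = 12.
(a) requires |A ∖ B| = 2: false.
(b) requires |A ∩ B| / |A| ≥ 4/5: false.
(c) requires |A ∩ B| < |A ∖ B|: true.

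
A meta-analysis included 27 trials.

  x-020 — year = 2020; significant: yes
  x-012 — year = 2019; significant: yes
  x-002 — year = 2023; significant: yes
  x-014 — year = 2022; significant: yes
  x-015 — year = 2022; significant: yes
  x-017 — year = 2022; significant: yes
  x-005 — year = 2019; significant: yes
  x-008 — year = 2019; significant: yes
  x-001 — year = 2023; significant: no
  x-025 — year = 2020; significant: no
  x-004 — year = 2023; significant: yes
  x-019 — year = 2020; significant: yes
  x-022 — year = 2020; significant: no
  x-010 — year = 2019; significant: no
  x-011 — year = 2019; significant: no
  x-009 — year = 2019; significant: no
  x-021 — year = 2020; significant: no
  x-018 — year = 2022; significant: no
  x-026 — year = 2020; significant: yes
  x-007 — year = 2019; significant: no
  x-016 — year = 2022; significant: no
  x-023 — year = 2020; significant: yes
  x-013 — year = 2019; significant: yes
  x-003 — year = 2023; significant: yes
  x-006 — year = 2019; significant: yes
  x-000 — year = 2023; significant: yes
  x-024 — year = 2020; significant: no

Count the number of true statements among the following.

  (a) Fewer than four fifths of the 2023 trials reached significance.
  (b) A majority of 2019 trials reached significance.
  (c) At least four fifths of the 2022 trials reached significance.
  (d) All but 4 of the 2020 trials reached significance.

2

(a) 2023: |A| = 5, |A ∩ B| = 4; needs |A ∩ B| / |A| < 4/5 — false.
(b) 2019: |A| = 9, |A ∩ B| = 5; needs |A ∩ B| > |A ∖ B| — true.
(c) 2022: |A| = 5, |A ∩ B| = 3; needs |A ∩ B| / |A| ≥ 4/5 — false.
(d) 2020: |A| = 8, |A ∩ B| = 4; needs |A ∖ B| = 4 — true.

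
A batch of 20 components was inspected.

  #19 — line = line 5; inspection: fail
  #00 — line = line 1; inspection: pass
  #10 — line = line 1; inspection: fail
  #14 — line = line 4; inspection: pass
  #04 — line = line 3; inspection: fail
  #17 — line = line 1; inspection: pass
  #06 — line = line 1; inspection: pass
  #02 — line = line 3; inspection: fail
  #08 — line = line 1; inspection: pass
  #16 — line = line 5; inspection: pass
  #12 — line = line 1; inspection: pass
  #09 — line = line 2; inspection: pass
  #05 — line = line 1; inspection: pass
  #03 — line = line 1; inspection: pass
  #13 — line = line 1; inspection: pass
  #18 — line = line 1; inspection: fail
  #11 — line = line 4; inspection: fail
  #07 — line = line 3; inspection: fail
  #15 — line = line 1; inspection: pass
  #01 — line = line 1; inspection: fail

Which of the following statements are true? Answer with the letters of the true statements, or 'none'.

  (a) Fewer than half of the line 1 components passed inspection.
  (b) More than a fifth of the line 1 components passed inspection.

|A| = 12, |A ∩ B| = 9, |A ∖ B| = 3.
(a) |A ∩ B| < |A ∖ B|: fails.
(b) |A ∩ B| / |A| > 1/5: holds.

(b)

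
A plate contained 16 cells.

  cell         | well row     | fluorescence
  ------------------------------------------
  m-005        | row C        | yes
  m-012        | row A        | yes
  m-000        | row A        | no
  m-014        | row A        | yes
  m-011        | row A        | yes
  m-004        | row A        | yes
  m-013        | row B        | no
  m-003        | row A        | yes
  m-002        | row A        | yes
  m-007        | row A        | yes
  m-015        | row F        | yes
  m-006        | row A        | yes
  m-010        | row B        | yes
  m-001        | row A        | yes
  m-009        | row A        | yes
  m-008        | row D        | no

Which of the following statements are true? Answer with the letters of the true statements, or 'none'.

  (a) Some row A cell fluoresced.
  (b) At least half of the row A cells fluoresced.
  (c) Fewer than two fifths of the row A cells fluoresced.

(a), (b)

|A| = 11, |A ∩ B| = 10, |A ∖ B| = 1.
(a) A ∩ B ≠ ∅ (|A ∩ B| ≥ 1): holds.
(b) |A ∩ B| ≥ |A ∖ B|: holds.
(c) |A ∩ B| / |A| < 2/5: fails.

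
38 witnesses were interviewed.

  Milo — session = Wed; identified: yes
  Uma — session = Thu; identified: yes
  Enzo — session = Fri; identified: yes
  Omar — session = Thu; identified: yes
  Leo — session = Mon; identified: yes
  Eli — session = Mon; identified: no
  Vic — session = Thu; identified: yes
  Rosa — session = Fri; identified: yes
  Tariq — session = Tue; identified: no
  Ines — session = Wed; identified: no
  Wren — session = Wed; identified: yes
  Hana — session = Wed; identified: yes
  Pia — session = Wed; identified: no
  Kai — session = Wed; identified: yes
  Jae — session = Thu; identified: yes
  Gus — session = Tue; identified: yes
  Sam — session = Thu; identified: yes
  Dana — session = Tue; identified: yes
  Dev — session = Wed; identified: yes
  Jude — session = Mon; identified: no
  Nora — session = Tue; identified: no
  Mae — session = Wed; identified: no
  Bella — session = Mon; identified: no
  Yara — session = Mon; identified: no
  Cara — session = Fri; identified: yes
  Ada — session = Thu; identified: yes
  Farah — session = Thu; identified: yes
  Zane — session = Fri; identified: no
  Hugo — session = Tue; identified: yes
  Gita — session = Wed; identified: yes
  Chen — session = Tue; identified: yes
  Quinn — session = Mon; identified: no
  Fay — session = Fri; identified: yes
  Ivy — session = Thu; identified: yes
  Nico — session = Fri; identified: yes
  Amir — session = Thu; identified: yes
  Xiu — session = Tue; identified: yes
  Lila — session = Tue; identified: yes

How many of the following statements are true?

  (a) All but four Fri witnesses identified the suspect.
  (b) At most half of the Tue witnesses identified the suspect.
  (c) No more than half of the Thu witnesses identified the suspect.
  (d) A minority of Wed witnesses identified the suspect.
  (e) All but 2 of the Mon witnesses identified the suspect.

0

(a) Fri: |A| = 6, |A ∩ B| = 5; needs |A ∖ B| = 4 — false.
(b) Tue: |A| = 8, |A ∩ B| = 6; needs |A ∩ B| ≤ |A ∖ B| — false.
(c) Thu: |A| = 9, |A ∩ B| = 9; needs |A ∩ B| ≤ |A ∖ B| — false.
(d) Wed: |A| = 9, |A ∩ B| = 6; needs |A ∩ B| < |A ∖ B| — false.
(e) Mon: |A| = 6, |A ∩ B| = 1; needs |A ∖ B| = 2 — false.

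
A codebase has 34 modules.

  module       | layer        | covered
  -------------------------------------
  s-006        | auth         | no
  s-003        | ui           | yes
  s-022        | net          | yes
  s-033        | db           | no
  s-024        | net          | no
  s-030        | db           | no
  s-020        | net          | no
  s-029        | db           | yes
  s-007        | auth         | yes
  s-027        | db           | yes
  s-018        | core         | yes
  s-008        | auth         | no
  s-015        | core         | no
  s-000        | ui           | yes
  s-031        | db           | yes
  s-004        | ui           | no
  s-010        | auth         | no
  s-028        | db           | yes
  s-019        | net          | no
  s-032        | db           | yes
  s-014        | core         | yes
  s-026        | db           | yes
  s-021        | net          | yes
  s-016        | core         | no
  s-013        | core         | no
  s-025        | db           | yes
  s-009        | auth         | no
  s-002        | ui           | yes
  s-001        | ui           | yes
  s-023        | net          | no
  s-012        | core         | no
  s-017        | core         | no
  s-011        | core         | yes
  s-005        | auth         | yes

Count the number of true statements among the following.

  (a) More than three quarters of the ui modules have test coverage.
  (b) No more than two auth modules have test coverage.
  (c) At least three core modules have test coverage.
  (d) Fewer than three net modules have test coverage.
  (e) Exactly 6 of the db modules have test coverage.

(a) ui: |A| = 5, |A ∩ B| = 4; needs |A ∩ B| / |A| > 3/4 — true.
(b) auth: |A| = 6, |A ∩ B| = 2; needs |A ∩ B| ≤ 2 — true.
(c) core: |A| = 8, |A ∩ B| = 3; needs |A ∩ B| ≥ 3 — true.
(d) net: |A| = 6, |A ∩ B| = 2; needs |A ∩ B| < 3 — true.
(e) db: |A| = 9, |A ∩ B| = 7; needs |A ∩ B| = 6 — false.

4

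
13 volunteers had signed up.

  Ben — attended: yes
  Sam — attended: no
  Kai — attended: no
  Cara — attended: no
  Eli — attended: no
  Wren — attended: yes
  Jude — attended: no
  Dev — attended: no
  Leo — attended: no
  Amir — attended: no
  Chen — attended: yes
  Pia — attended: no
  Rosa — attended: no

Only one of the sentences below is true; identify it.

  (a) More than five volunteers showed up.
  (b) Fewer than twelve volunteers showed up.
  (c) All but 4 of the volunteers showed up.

|A| = 13, |A ∩ B| = 3, |A ∖ B| = 10.
(a) requires |A ∩ B| > 5: false.
(b) requires |A ∩ B| < 12: true.
(c) requires |A ∖ B| = 4: false.

(b)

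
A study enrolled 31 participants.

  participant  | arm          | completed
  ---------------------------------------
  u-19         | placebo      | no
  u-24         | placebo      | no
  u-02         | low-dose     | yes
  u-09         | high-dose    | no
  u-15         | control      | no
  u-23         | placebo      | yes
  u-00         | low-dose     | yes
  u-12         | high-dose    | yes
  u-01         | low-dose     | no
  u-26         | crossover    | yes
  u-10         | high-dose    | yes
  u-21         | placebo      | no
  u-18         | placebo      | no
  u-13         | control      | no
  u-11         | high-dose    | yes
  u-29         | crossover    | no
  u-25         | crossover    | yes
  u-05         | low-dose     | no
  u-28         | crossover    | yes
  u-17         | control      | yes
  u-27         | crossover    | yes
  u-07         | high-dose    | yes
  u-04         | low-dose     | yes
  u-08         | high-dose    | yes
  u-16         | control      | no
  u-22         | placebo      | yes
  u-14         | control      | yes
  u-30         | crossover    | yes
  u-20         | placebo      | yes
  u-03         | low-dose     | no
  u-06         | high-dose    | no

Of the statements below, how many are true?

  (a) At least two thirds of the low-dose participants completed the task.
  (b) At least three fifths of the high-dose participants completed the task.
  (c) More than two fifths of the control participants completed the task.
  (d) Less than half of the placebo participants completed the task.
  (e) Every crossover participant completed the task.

2

(a) low-dose: |A| = 6, |A ∩ B| = 3; needs |A ∩ B| / |A| ≥ 2/3 — false.
(b) high-dose: |A| = 7, |A ∩ B| = 5; needs |A ∩ B| / |A| ≥ 3/5 — true.
(c) control: |A| = 5, |A ∩ B| = 2; needs |A ∩ B| / |A| > 2/5 — false.
(d) placebo: |A| = 7, |A ∩ B| = 3; needs |A ∩ B| < |A ∖ B| — true.
(e) crossover: |A| = 6, |A ∩ B| = 5; needs A ⊆ B, i.e. every element of A is in B (|A ∖ B| = 0) — false.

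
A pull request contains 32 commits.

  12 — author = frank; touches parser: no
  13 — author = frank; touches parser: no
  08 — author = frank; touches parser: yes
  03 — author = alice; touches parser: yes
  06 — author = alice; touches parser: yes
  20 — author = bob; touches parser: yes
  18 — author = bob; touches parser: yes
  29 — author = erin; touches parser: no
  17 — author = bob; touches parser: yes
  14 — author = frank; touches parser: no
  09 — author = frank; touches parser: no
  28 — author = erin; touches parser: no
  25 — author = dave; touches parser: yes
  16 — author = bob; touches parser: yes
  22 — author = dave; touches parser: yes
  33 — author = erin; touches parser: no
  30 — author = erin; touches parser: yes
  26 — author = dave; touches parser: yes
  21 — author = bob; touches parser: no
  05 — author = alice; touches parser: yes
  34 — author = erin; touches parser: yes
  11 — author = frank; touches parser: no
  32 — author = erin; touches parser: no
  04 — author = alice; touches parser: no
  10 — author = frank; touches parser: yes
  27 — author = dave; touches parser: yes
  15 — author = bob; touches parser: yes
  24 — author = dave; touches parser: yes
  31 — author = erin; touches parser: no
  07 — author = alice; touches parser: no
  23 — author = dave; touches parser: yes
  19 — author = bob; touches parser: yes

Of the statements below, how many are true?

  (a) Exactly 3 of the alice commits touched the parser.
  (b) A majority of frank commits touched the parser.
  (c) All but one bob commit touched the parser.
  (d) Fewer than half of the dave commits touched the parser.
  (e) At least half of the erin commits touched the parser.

(a) alice: |A| = 5, |A ∩ B| = 3; needs |A ∩ B| = 3 — true.
(b) frank: |A| = 7, |A ∩ B| = 2; needs |A ∩ B| > |A ∖ B| — false.
(c) bob: |A| = 7, |A ∩ B| = 6; needs |A ∖ B| = 1 — true.
(d) dave: |A| = 6, |A ∩ B| = 6; needs |A ∩ B| < |A ∖ B| — false.
(e) erin: |A| = 7, |A ∩ B| = 2; needs |A ∩ B| ≥ |A ∖ B| — false.

2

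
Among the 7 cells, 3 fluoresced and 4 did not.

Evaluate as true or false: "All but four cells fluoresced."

The determiner here denotes the relation: |A ∖ B| = 4.
|A| = 7, |A ∩ B| = 3, |A ∖ B| = 4.
|A ∖ B| = 4, so the statement is true.

True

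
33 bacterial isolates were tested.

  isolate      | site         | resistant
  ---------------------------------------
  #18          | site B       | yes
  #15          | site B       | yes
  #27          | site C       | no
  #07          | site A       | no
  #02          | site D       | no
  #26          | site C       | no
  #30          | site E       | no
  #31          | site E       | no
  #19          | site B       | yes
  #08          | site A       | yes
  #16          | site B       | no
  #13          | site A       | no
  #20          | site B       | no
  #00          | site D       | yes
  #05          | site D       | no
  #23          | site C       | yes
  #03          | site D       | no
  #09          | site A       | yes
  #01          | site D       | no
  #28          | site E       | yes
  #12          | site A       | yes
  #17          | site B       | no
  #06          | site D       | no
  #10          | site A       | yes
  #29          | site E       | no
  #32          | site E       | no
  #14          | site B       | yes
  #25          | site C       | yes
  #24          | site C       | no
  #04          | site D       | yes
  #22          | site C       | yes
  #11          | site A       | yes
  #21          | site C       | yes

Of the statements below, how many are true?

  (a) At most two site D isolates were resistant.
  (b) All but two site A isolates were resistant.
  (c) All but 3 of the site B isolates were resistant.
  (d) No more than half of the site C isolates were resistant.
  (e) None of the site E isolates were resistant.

3

(a) site D: |A| = 7, |A ∩ B| = 2; needs |A ∩ B| ≤ 2 — true.
(b) site A: |A| = 7, |A ∩ B| = 5; needs |A ∖ B| = 2 — true.
(c) site B: |A| = 7, |A ∩ B| = 4; needs |A ∖ B| = 3 — true.
(d) site C: |A| = 7, |A ∩ B| = 4; needs |A ∩ B| ≤ |A ∖ B| — false.
(e) site E: |A| = 5, |A ∩ B| = 1; needs A ∩ B = ∅ (|A ∩ B| = 0) — false.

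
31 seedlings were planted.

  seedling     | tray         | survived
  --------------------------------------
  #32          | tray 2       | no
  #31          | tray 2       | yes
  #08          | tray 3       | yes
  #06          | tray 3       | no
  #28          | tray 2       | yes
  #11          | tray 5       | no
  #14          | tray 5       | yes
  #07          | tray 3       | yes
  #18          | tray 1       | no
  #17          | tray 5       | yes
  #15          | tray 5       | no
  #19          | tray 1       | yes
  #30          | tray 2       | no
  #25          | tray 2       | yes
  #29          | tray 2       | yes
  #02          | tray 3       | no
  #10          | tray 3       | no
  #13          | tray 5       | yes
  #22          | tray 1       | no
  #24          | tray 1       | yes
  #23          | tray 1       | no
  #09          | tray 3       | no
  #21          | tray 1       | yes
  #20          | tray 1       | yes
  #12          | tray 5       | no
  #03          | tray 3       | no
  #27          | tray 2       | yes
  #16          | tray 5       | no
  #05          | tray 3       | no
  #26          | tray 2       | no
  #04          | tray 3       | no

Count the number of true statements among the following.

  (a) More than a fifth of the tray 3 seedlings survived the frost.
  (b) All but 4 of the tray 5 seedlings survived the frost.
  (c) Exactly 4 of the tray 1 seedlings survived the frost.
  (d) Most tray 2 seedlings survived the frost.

(a) tray 3: |A| = 9, |A ∩ B| = 2; needs |A ∩ B| / |A| > 1/5 — true.
(b) tray 5: |A| = 7, |A ∩ B| = 3; needs |A ∖ B| = 4 — true.
(c) tray 1: |A| = 7, |A ∩ B| = 4; needs |A ∩ B| = 4 — true.
(d) tray 2: |A| = 8, |A ∩ B| = 5; needs |A ∩ B| > |A ∖ B| — true.

4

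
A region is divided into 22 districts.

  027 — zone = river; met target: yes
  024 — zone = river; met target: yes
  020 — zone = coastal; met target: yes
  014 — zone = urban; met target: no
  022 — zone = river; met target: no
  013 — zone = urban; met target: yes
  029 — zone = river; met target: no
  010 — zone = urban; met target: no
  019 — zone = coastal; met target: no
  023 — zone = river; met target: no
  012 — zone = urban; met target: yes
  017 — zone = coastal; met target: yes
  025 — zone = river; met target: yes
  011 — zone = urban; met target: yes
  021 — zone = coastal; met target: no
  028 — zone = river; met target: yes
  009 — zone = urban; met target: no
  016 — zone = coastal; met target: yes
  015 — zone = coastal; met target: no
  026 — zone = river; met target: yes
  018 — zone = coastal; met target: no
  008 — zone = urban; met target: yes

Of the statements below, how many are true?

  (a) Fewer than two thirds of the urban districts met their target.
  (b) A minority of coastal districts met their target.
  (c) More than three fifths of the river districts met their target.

(a) urban: |A| = 7, |A ∩ B| = 4; needs |A ∩ B| / |A| < 2/3 — true.
(b) coastal: |A| = 7, |A ∩ B| = 3; needs |A ∩ B| < |A ∖ B| — true.
(c) river: |A| = 8, |A ∩ B| = 5; needs |A ∩ B| / |A| > 3/5 — true.

3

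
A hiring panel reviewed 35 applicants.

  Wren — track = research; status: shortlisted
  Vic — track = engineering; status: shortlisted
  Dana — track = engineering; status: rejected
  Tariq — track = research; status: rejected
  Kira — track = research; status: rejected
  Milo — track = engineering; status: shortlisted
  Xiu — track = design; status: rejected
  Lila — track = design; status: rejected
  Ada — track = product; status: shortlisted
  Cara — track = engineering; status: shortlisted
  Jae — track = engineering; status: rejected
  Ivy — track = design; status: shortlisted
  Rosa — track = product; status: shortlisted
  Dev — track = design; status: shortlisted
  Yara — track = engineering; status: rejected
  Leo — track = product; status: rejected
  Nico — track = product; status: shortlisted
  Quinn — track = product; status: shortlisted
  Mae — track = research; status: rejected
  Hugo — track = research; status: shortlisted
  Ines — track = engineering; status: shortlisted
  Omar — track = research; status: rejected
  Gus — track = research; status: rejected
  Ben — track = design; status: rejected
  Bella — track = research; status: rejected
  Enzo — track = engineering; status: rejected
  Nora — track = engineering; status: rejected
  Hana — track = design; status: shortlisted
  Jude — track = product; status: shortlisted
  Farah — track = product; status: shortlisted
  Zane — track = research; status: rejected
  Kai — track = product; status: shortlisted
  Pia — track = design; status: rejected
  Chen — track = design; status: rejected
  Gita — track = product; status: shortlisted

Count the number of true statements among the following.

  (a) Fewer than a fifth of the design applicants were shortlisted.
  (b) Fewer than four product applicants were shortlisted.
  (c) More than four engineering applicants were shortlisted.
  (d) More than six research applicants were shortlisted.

0

(a) design: |A| = 8, |A ∩ B| = 3; needs |A ∩ B| / |A| < 1/5 — false.
(b) product: |A| = 9, |A ∩ B| = 8; needs |A ∩ B| < 4 — false.
(c) engineering: |A| = 9, |A ∩ B| = 4; needs |A ∩ B| > 4 — false.
(d) research: |A| = 9, |A ∩ B| = 2; needs |A ∩ B| > 6 — false.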